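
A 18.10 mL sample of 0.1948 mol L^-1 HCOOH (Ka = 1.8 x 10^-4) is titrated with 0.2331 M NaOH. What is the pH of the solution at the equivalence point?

n(HCOOH) = 0.1948 x 0.01810 = 0.003526 mol; V(NaOH) at equivalence = 0.003526/0.2331 = 0.01513 L.
At equivalence all the acid is converted to HCOO-; total volume = 0.01810 + 0.01513 = 0.03323 L, so [HCOO-] = 0.003526/0.03323 = 0.1061 M.
Kb = Kw/Ka = 1.0e-14 / 1.8 x 10^-4 = 5.56e-11.
[OH^-] = sqrt(Kb x [HCOO-]) = sqrt(5.56e-11 x 0.1061) = 2.43e-6 M.
pOH = 5.61, so pH = 14.00 - 5.61 = 8.39.

8.39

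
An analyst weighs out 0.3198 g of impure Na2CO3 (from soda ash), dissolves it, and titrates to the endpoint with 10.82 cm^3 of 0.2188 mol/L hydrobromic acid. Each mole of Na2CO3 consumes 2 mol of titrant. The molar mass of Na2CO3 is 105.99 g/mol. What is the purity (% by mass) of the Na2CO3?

39.2%

n(HBr) = 0.2188 x 0.01082 = 0.002367 mol.
n(Na2CO3) = 0.002367 / 2 = 0.001184 mol.
mass of Na2CO3 = 0.001184 x 105.99 = 0.1255 g.
% purity = 0.1255 / 0.3198 x 100 = 39.2%.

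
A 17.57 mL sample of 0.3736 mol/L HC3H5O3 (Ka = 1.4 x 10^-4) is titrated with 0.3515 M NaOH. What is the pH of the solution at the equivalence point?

8.56

n(HC3H5O3) = 0.3736 x 0.01757 = 0.006564 mol; V(NaOH) at equivalence = 0.006564/0.3515 = 0.01867 L.
At equivalence all the acid is converted to C3H5O3-; total volume = 0.01757 + 0.01867 = 0.03624 L, so [C3H5O3-] = 0.006564/0.03624 = 0.1811 M.
Kb = Kw/Ka = 1.0e-14 / 1.4 x 10^-4 = 7.14e-11.
[OH^-] = sqrt(Kb x [C3H5O3-]) = sqrt(7.14e-11 x 0.1811) = 3.60e-6 M.
pOH = 5.44, so pH = 14.00 - 5.44 = 8.56.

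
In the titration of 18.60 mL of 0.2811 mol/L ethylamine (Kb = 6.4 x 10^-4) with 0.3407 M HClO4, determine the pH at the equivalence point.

n(C2H5NH2) = 0.2811 x 0.01860 = 0.005228 mol; V(HClO4) at equivalence = 0.005228/0.3407 = 0.01535 L.
At equivalence the base is fully converted to C2H5NH3+; total volume = 0.03395 L, so [C2H5NH3+] = 0.005228/0.03395 = 0.1540 M.
Ka(C2H5NH3+) = Kw/Kb = 1.0e-14 / 6.4 x 10^-4 = 1.56e-11.
[H^+] = sqrt(Ka x [C2H5NH3+]) = sqrt(1.56e-11 x 0.1540) = 1.55e-6 M.
pH = -log(1.55e-6) = 5.81.

5.81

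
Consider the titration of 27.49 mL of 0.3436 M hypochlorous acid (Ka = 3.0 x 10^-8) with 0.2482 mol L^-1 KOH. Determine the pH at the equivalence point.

n(HClO) = 0.3436 x 0.02749 = 0.009446 mol; V(KOH) at equivalence = 0.009446/0.2482 = 0.03806 L.
At equivalence all the acid is converted to ClO-; total volume = 0.02749 + 0.03806 = 0.06555 L, so [ClO-] = 0.009446/0.06555 = 0.1441 M.
Kb = Kw/Ka = 1.0e-14 / 3.0 x 10^-8 = 3.33e-7.
[OH^-] = sqrt(Kb x [ClO-]) = sqrt(3.33e-7 x 0.1441) = 0.000219 M.
pOH = 3.66, so pH = 14.00 - 3.66 = 10.34.

10.34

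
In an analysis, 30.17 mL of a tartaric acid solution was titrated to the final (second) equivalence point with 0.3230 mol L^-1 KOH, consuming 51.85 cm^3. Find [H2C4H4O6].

n(KOH) = 0.3230 x 0.05185 = 0.01675 mol.
At the final (second) equivalence point, 2 mol OH^- react per mol H2C4H4O6, so n(H2C4H4O6) = 0.01675 / 2 = 0.008374 mol.
[H2C4H4O6] = 0.008374 / 0.03017 L = 0.278 M.

0.278 M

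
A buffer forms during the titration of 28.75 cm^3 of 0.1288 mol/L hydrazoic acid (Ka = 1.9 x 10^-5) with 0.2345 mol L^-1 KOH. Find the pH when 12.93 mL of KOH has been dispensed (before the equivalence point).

Initial n(HN3) = 0.1288 x 0.02875 = 0.003703 mol.
n(KOH) added = 0.2345 x 0.01293 = 0.003032 mol, converting that many moles of HN3 to N3-.
Remaining n(HN3) = 0.0006709 mol; n(N3-) = 0.003032 mol.
By Henderson-Hasselbalch, pH = pKa + log([A^-]/[HA]) = 4.72 + log(0.003032/0.0006709) = 4.72 + (+0.66) = 5.38.

5.38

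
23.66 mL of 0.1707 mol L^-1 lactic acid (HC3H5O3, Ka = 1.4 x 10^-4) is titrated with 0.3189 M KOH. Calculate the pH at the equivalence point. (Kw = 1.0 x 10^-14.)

n(HC3H5O3) = 0.1707 x 0.02366 = 0.004039 mol; V(KOH) at equivalence = 0.004039/0.3189 = 0.01266 L.
At equivalence all the acid is converted to C3H5O3-; total volume = 0.02366 + 0.01266 = 0.03632 L, so [C3H5O3-] = 0.004039/0.03632 = 0.1112 M.
Kb = Kw/Ka = 1.0e-14 / 1.4 x 10^-4 = 7.14e-11.
[OH^-] = sqrt(Kb x [C3H5O3-]) = sqrt(7.14e-11 x 0.1112) = 2.82e-6 M.
pOH = 5.55, so pH = 14.00 - 5.55 = 8.45.

8.45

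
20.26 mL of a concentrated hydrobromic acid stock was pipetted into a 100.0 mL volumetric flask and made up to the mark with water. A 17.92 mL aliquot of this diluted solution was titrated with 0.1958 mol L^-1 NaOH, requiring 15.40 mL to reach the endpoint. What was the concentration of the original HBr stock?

0.831 M

n(NaOH) = 0.1958 x 0.01540 = 0.003015 mol.
n(HBr) in the aliquot = 0.003015 mol.
[diluted HBr] = 0.003015 / 0.01792 = 0.1683 M.
Dilution factor = 100.0/20.26 = 4.936, so [stock] = 0.1683 x 4.936 = 0.831 M.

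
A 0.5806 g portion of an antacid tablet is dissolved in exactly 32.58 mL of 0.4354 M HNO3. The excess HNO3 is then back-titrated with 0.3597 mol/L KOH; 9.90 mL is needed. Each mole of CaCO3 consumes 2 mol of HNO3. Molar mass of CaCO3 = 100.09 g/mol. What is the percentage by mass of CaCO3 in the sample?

Total n(HNO3) added = 0.4354 x 0.03258 = 0.01419 mol.
n(KOH) used = 0.3597 x 0.009900 = 0.003561 mol, which equals the excess n(HNO3).
So n(HNO3) consumed by the sample = 0.01419 - 0.003561 = 0.01062 mol.
n(CaCO3) = 0.01062 / 2 = 0.005312 mol.
mass CaCO3 = 0.005312 x 100.09 = 0.5317 g, so %CaCO3 = 0.5317/0.5806 x 100 = 91.6%.

91.6%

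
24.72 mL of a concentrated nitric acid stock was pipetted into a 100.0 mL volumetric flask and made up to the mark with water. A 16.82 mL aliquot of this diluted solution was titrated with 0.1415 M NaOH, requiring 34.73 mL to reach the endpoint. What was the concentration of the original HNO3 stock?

n(NaOH) = 0.1415 x 0.03473 = 0.004914 mol.
n(HNO3) in the aliquot = 0.004914 mol.
[diluted HNO3] = 0.004914 / 0.01682 = 0.2922 M.
Dilution factor = 100.0/24.72 = 4.045, so [stock] = 0.2922 x 4.045 = 1.18 M.

1.18 M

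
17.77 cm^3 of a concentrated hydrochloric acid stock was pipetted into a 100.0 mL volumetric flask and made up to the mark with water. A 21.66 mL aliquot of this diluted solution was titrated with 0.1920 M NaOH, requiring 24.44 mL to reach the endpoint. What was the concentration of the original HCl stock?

n(NaOH) = 0.1920 x 0.02444 = 0.004692 mol.
n(HCl) in the aliquot = 0.004692 mol.
[diluted HCl] = 0.004692 / 0.02166 = 0.2166 M.
Dilution factor = 100.0/17.77 = 5.627, so [stock] = 0.2166 x 5.627 = 1.22 M.

1.22 M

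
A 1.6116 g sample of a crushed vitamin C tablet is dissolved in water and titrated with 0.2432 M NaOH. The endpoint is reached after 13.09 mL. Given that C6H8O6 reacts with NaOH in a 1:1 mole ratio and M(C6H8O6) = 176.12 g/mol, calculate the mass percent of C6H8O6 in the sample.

34.8%

n(NaOH) = 0.2432 x 0.01309 = 0.003183 mol.
n(C6H8O6) = 0.003183 / 1 = 0.003183 mol.
mass of C6H8O6 = 0.003183 x 176.12 = 0.5607 g.
% purity = 0.5607 / 1.6116 x 100 = 34.8%.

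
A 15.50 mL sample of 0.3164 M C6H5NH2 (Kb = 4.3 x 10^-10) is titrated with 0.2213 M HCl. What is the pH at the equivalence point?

2.76

n(C6H5NH2) = 0.3164 x 0.01550 = 0.004904 mol; V(HCl) at equivalence = 0.004904/0.2213 = 0.02216 L.
At equivalence the base is fully converted to C6H5NH3+; total volume = 0.03766 L, so [C6H5NH3+] = 0.004904/0.03766 = 0.1302 M.
Ka(C6H5NH3+) = Kw/Kb = 1.0e-14 / 4.3 x 10^-10 = 2.33e-5.
[H^+] = sqrt(Ka x [C6H5NH3+]) = sqrt(2.33e-5 x 0.1302) = 0.00174 M.
pH = -log(0.00174) = 2.76.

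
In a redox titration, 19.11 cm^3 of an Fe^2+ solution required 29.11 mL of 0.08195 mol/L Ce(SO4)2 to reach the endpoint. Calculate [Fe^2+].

0.125 M

n(Ce(SO4)2) = 0.08195 x 0.02911 = 0.002386 mol.
From the balanced equation, 1 mol Ce(SO4)2 reacts with 1 mol Fe^2+, so n(Fe^2+) = 0.002386 x 1/1 = 0.002386 mol.
[Fe^2+] = 0.002386 / 0.01911 L = 0.125 M.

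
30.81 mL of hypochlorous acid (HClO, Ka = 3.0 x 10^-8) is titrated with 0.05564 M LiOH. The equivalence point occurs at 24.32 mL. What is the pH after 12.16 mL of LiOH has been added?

12.16 mL is exactly half the equivalence volume (24.32/2), i.e. the half-equivalence point.
There, n(HA) = n(A^-), so pH = pKa = -log(3.0 x 10^-8) = 7.52.

7.52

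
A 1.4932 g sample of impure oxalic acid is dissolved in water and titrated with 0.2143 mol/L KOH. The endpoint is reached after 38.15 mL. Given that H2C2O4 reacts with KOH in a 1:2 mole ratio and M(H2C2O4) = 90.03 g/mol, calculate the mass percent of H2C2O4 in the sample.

24.6%

n(KOH) = 0.2143 x 0.03815 = 0.008176 mol.
n(H2C2O4) = 0.008176 / 2 = 0.004088 mol.
mass of H2C2O4 = 0.004088 x 90.03 = 0.3680 g.
% purity = 0.3680 / 1.4932 x 100 = 24.6%.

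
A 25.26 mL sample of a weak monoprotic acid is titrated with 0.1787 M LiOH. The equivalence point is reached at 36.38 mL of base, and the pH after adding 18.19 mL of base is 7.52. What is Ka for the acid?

18.19 mL is half of the equivalence volume, so this is the half-equivalence point where [HA] = [A^-].
At half-equivalence pH = pKa, so pKa = 7.52.
Ka = 10^(-7.52) = 3.0 x 10^-8.

3.0 x 10^-8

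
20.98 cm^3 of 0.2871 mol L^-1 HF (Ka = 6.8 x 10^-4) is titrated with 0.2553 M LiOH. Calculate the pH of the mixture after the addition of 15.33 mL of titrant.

Initial n(HF) = 0.2871 x 0.02098 = 0.006023 mol.
n(LiOH) added = 0.2553 x 0.01533 = 0.003914 mol, converting that many moles of HF to F-.
Remaining n(HF) = 0.002110 mol; n(F-) = 0.003914 mol.
By Henderson-Hasselbalch, pH = pKa + log([A^-]/[HA]) = 3.17 + log(0.003914/0.002110) = 3.17 + (+0.27) = 3.44.

3.44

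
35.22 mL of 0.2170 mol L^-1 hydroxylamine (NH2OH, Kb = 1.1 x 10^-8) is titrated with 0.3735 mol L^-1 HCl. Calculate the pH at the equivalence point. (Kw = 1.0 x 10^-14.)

3.45

n(NH2OH) = 0.2170 x 0.03522 = 0.007643 mol; V(HCl) at equivalence = 0.007643/0.3735 = 0.02046 L.
At equivalence the base is fully converted to NH3OH+; total volume = 0.05568 L, so [NH3OH+] = 0.007643/0.05568 = 0.1373 M.
Ka(NH3OH+) = Kw/Kb = 1.0e-14 / 1.1 x 10^-8 = 9.09e-7.
[H^+] = sqrt(Ka x [NH3OH+]) = sqrt(9.09e-7 x 0.1373) = 0.000353 M.
pH = -log(0.000353) = 3.45.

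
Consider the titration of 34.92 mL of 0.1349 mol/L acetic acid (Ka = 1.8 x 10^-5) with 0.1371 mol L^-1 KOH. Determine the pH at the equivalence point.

n(CH3COOH) = 0.1349 x 0.03492 = 0.004711 mol; V(KOH) at equivalence = 0.004711/0.1371 = 0.03436 L.
At equivalence all the acid is converted to CH3COO-; total volume = 0.03492 + 0.03436 = 0.06928 L, so [CH3COO-] = 0.004711/0.06928 = 0.06800 M.
Kb = Kw/Ka = 1.0e-14 / 1.8 x 10^-5 = 5.56e-10.
[OH^-] = sqrt(Kb x [CH3COO-]) = sqrt(5.56e-10 x 0.06800) = 6.15e-6 M.
pOH = 5.21, so pH = 14.00 - 5.21 = 8.79.

8.79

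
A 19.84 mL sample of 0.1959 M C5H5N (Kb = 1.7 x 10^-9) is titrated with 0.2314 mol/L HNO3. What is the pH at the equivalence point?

n(C5H5N) = 0.1959 x 0.01984 = 0.003887 mol; V(HNO3) at equivalence = 0.003887/0.2314 = 0.01680 L.
At equivalence the base is fully converted to C5H5NH+; total volume = 0.03664 L, so [C5H5NH+] = 0.003887/0.03664 = 0.1061 M.
Ka(C5H5NH+) = Kw/Kb = 1.0e-14 / 1.7 x 10^-9 = 5.88e-6.
[H^+] = sqrt(Ka x [C5H5NH+]) = sqrt(5.88e-6 x 0.1061) = 0.000790 M.
pH = -log(0.000790) = 3.10.

3.10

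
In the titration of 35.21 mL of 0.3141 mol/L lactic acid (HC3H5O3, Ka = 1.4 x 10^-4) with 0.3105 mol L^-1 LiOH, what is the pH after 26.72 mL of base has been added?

Initial n(HC3H5O3) = 0.3141 x 0.03521 = 0.01106 mol.
n(LiOH) added = 0.3105 x 0.02672 = 0.008297 mol, converting that many moles of HC3H5O3 to C3H5O3-.
Remaining n(HC3H5O3) = 0.002763 mol; n(C3H5O3-) = 0.008297 mol.
By Henderson-Hasselbalch, pH = pKa + log([A^-]/[HA]) = 3.85 + log(0.008297/0.002763) = 3.85 + (+0.48) = 4.33.

4.33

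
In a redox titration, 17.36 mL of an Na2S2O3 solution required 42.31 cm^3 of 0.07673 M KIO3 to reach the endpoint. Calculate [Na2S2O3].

1.12 M

n(KIO3) = 0.07673 x 0.04231 = 0.003246 mol.
From the balanced equation, 1 mol KIO3 reacts with 6 mol Na2S2O3, so n(Na2S2O3) = 0.003246 x 6/1 = 0.01948 mol.
[Na2S2O3] = 0.01948 / 0.01736 L = 1.12 M.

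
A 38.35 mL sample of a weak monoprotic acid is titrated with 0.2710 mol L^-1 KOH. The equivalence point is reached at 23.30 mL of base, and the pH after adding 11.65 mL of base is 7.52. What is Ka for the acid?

11.65 mL is half of the equivalence volume, so this is the half-equivalence point where [HA] = [A^-].
At half-equivalence pH = pKa, so pKa = 7.52.
Ka = 10^(-7.52) = 3.0 x 10^-8.

3.0 x 10^-8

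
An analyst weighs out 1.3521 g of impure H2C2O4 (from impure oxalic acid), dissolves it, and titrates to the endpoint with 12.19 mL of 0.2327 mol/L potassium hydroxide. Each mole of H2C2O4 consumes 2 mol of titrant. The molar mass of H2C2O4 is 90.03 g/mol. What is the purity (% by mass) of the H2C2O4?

9.44%

n(KOH) = 0.2327 x 0.01219 = 0.002837 mol.
n(H2C2O4) = 0.002837 / 2 = 0.001418 mol.
mass of H2C2O4 = 0.001418 x 90.03 = 0.1277 g.
% purity = 0.1277 / 1.3521 x 100 = 9.44%.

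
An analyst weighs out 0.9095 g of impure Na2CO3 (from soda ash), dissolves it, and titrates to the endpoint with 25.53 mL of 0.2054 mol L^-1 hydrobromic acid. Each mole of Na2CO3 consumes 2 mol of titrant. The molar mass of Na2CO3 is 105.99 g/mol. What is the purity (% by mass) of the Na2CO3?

30.6%

n(HBr) = 0.2054 x 0.02553 = 0.005244 mol.
n(Na2CO3) = 0.005244 / 2 = 0.002622 mol.
mass of Na2CO3 = 0.002622 x 105.99 = 0.2779 g.
% purity = 0.2779 / 0.9095 x 100 = 30.6%.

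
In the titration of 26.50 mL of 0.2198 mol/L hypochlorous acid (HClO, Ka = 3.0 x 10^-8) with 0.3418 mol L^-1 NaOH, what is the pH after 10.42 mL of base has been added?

Initial n(HClO) = 0.2198 x 0.02650 = 0.005825 mol.
n(NaOH) added = 0.3418 x 0.01042 = 0.003562 mol, converting that many moles of HClO to ClO-.
Remaining n(HClO) = 0.002263 mol; n(ClO-) = 0.003562 mol.
By Henderson-Hasselbalch, pH = pKa + log([A^-]/[HA]) = 7.52 + log(0.003562/0.002263) = 7.52 + (+0.20) = 7.72.

7.72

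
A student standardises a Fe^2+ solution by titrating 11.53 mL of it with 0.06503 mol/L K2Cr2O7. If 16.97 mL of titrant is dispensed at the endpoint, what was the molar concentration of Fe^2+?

0.574 M

n(K2Cr2O7) = 0.06503 x 0.01697 = 0.001104 mol.
From the balanced equation, 1 mol K2Cr2O7 reacts with 6 mol Fe^2+, so n(Fe^2+) = 0.001104 x 6/1 = 0.006621 mol.
[Fe^2+] = 0.006621 / 0.01153 L = 0.574 M.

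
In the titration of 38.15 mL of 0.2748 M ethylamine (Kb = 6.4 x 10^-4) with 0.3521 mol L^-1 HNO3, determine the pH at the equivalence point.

5.81

n(C2H5NH2) = 0.2748 x 0.03815 = 0.01048 mol; V(HNO3) at equivalence = 0.01048/0.3521 = 0.02977 L.
At equivalence the base is fully converted to C2H5NH3+; total volume = 0.06792 L, so [C2H5NH3+] = 0.01048/0.06792 = 0.1543 M.
Ka(C2H5NH3+) = Kw/Kb = 1.0e-14 / 6.4 x 10^-4 = 1.56e-11.
[H^+] = sqrt(Ka x [C2H5NH3+]) = sqrt(1.56e-11 x 0.1543) = 1.55e-6 M.
pH = -log(1.55e-6) = 5.81.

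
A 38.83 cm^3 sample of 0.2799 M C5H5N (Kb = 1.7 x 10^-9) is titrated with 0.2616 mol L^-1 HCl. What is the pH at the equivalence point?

n(C5H5N) = 0.2799 x 0.03883 = 0.01087 mol; V(HCl) at equivalence = 0.01087/0.2616 = 0.04155 L.
At equivalence the base is fully converted to C5H5NH+; total volume = 0.08038 L, so [C5H5NH+] = 0.01087/0.08038 = 0.1352 M.
Ka(C5H5NH+) = Kw/Kb = 1.0e-14 / 1.7 x 10^-9 = 5.88e-6.
[H^+] = sqrt(Ka x [C5H5NH+]) = sqrt(5.88e-6 x 0.1352) = 0.000892 M.
pH = -log(0.000892) = 3.05.

3.05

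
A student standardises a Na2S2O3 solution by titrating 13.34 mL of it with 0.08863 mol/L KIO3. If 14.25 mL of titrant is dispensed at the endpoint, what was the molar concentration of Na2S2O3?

n(KIO3) = 0.08863 x 0.01425 = 0.001263 mol.
From the balanced equation, 1 mol KIO3 reacts with 6 mol Na2S2O3, so n(Na2S2O3) = 0.001263 x 6/1 = 0.007578 mol.
[Na2S2O3] = 0.007578 / 0.01334 L = 0.568 M.

0.568 M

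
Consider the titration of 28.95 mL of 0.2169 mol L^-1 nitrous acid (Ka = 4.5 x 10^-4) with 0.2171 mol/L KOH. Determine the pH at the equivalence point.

n(HNO2) = 0.2169 x 0.02895 = 0.006279 mol; V(KOH) at equivalence = 0.006279/0.2171 = 0.02892 L.
At equivalence all the acid is converted to NO2-; total volume = 0.02895 + 0.02892 = 0.05787 L, so [NO2-] = 0.006279/0.05787 = 0.1085 M.
Kb = Kw/Ka = 1.0e-14 / 4.5 x 10^-4 = 2.22e-11.
[OH^-] = sqrt(Kb x [NO2-]) = sqrt(2.22e-11 x 0.1085) = 1.55e-6 M.
pOH = 5.81, so pH = 14.00 - 5.81 = 8.19.

8.19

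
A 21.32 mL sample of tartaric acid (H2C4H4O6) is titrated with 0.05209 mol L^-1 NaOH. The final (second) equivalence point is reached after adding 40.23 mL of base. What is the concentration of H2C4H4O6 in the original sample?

n(NaOH) = 0.05209 x 0.04023 = 0.002096 mol.
At the final (second) equivalence point, 2 mol OH^- react per mol H2C4H4O6, so n(H2C4H4O6) = 0.002096 / 2 = 0.001048 mol.
[H2C4H4O6] = 0.001048 / 0.02132 L = 0.0491 M.

0.0491 M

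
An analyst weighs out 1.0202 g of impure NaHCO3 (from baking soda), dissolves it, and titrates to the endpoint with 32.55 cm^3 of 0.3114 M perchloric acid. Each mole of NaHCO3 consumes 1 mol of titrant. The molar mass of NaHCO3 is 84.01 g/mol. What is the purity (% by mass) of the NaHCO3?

83.5%

n(HClO4) = 0.3114 x 0.03255 = 0.01014 mol.
n(NaHCO3) = 0.01014 / 1 = 0.01014 mol.
mass of NaHCO3 = 0.01014 x 84.01 = 0.8515 g.
% purity = 0.8515 / 1.0202 x 100 = 83.5%.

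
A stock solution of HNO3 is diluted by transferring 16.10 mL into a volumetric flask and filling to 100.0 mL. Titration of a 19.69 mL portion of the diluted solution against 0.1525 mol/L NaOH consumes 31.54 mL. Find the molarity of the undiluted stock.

1.52 M

n(NaOH) = 0.1525 x 0.03154 = 0.004810 mol.
n(HNO3) in the aliquot = 0.004810 mol.
[diluted HNO3] = 0.004810 / 0.01969 = 0.2443 M.
Dilution factor = 100.0/16.10 = 6.211, so [stock] = 0.2443 x 6.211 = 1.52 M.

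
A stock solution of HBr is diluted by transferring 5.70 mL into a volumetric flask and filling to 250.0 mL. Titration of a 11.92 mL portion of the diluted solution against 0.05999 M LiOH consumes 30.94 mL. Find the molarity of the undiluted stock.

6.83 M

n(LiOH) = 0.05999 x 0.03094 = 0.001856 mol.
n(HBr) in the aliquot = 0.001856 mol.
[diluted HBr] = 0.001856 / 0.01192 = 0.1557 M.
Dilution factor = 250.0/5.700 = 43.86, so [stock] = 0.1557 x 43.86 = 6.83 M.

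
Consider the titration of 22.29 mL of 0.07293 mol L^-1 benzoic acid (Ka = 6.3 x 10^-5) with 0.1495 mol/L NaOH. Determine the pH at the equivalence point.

8.45

n(C6H5COOH) = 0.07293 x 0.02229 = 0.001626 mol; V(NaOH) at equivalence = 0.001626/0.1495 = 0.01087 L.
At equivalence all the acid is converted to C6H5COO-; total volume = 0.02229 + 0.01087 = 0.03316 L, so [C6H5COO-] = 0.001626/0.03316 = 0.04902 M.
Kb = Kw/Ka = 1.0e-14 / 6.3 x 10^-5 = 1.59e-10.
[OH^-] = sqrt(Kb x [C6H5COO-]) = sqrt(1.59e-10 x 0.04902) = 2.79e-6 M.
pOH = 5.55, so pH = 14.00 - 5.55 = 8.45.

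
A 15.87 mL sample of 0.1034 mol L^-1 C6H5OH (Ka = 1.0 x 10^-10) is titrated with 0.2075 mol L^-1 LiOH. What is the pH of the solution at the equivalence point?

11.42

n(C6H5OH) = 0.1034 x 0.01587 = 0.001641 mol; V(LiOH) at equivalence = 0.001641/0.2075 = 0.007908 L.
At equivalence all the acid is converted to C6H5O-; total volume = 0.01587 + 0.007908 = 0.02378 L, so [C6H5O-] = 0.001641/0.02378 = 0.06901 M.
Kb = Kw/Ka = 1.0e-14 / 1.0 x 10^-10 = 0.000100.
[OH^-] = sqrt(Kb x [C6H5O-]) = sqrt(0.000100 x 0.06901) = 0.00263 M.
pOH = 2.58, so pH = 14.00 - 2.58 = 11.42.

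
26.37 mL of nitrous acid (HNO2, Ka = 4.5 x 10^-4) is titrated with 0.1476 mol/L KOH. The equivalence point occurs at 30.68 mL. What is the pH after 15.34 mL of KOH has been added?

3.35

15.34 mL is exactly half the equivalence volume (30.68/2), i.e. the half-equivalence point.
There, n(HA) = n(A^-), so pH = pKa = -log(4.5 x 10^-4) = 3.35.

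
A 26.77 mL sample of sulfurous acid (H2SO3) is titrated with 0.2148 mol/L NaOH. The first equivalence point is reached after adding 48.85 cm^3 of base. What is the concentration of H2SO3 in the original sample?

0.392 M

n(NaOH) = 0.2148 x 0.04885 = 0.01049 mol.
At the first equivalence point, 1 mol OH^- react per mol H2SO3, so n(H2SO3) = 0.01049 / 1 = 0.01049 mol.
[H2SO3] = 0.01049 / 0.02677 L = 0.392 M.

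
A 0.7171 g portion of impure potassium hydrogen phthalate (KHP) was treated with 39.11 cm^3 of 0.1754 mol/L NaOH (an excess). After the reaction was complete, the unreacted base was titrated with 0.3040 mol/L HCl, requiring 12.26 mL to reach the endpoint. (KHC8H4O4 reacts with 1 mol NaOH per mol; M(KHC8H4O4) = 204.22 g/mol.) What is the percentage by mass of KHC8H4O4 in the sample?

Total n(NaOH) added = 0.1754 x 0.03911 = 0.006860 mol.
n(HCl) used = 0.3040 x 0.01226 = 0.003727 mol, which equals the excess n(NaOH).
So n(NaOH) consumed by the sample = 0.006860 - 0.003727 = 0.003133 mol.
n(KHC8H4O4) = 0.003133 / 1 = 0.003133 mol.
mass KHC8H4O4 = 0.003133 x 204.22 = 0.6398 g, so %KHC8H4O4 = 0.6398/0.7171 x 100 = 89.2%.

89.2%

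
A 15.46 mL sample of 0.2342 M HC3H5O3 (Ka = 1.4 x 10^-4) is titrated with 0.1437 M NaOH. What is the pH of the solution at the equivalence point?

n(HC3H5O3) = 0.2342 x 0.01546 = 0.003621 mol; V(NaOH) at equivalence = 0.003621/0.1437 = 0.02520 L.
At equivalence all the acid is converted to C3H5O3-; total volume = 0.01546 + 0.02520 = 0.04066 L, so [C3H5O3-] = 0.003621/0.04066 = 0.08906 M.
Kb = Kw/Ka = 1.0e-14 / 1.4 x 10^-4 = 7.14e-11.
[OH^-] = sqrt(Kb x [C3H5O3-]) = sqrt(7.14e-11 x 0.08906) = 2.52e-6 M.
pOH = 5.60, so pH = 14.00 - 5.60 = 8.40.

8.40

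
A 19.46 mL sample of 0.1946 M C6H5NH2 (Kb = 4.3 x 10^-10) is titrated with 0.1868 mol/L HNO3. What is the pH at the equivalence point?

2.83

n(C6H5NH2) = 0.1946 x 0.01946 = 0.003787 mol; V(HNO3) at equivalence = 0.003787/0.1868 = 0.02027 L.
At equivalence the base is fully converted to C6H5NH3+; total volume = 0.03973 L, so [C6H5NH3+] = 0.003787/0.03973 = 0.09531 M.
Ka(C6H5NH3+) = Kw/Kb = 1.0e-14 / 4.3 x 10^-10 = 2.33e-5.
[H^+] = sqrt(Ka x [C6H5NH3+]) = sqrt(2.33e-5 x 0.09531) = 0.00149 M.
pH = -log(0.00149) = 2.83.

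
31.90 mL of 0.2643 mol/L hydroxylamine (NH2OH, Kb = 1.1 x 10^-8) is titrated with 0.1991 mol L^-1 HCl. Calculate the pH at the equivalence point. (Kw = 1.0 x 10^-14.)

n(NH2OH) = 0.2643 x 0.03190 = 0.008431 mol; V(HCl) at equivalence = 0.008431/0.1991 = 0.04235 L.
At equivalence the base is fully converted to NH3OH+; total volume = 0.07425 L, so [NH3OH+] = 0.008431/0.07425 = 0.1136 M.
Ka(NH3OH+) = Kw/Kb = 1.0e-14 / 1.1 x 10^-8 = 9.09e-7.
[H^+] = sqrt(Ka x [NH3OH+]) = sqrt(9.09e-7 x 0.1136) = 0.000321 M.
pH = -log(0.000321) = 3.49.

3.49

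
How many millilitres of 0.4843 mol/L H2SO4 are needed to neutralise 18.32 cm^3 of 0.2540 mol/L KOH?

4.80 mL

n(KOH) = 0.2540 mol/L x 0.01832 L = 0.004653 mol.
The neutralisation is 2 KOH : 1 H2SO4, so n(H2SO4) = 0.004653 x 1/2 = 0.002327 mol.
V(H2SO4) = 0.002327 / 0.4843 = 0.004804 L = 4.80 mL.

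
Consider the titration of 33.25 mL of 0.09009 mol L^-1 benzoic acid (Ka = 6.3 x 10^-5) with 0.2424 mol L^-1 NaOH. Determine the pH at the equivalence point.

8.51

n(C6H5COOH) = 0.09009 x 0.03325 = 0.002995 mol; V(NaOH) at equivalence = 0.002995/0.2424 = 0.01236 L.
At equivalence all the acid is converted to C6H5COO-; total volume = 0.03325 + 0.01236 = 0.04561 L, so [C6H5COO-] = 0.002995/0.04561 = 0.06568 M.
Kb = Kw/Ka = 1.0e-14 / 6.3 x 10^-5 = 1.59e-10.
[OH^-] = sqrt(Kb x [C6H5COO-]) = sqrt(1.59e-10 x 0.06568) = 3.23e-6 M.
pOH = 5.49, so pH = 14.00 - 5.49 = 8.51.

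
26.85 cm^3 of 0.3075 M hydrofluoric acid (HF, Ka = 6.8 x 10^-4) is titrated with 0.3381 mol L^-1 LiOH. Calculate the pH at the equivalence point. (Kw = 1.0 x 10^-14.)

8.19

n(HF) = 0.3075 x 0.02685 = 0.008256 mol; V(LiOH) at equivalence = 0.008256/0.3381 = 0.02442 L.
At equivalence all the acid is converted to F-; total volume = 0.02685 + 0.02442 = 0.05127 L, so [F-] = 0.008256/0.05127 = 0.1610 M.
Kb = Kw/Ka = 1.0e-14 / 6.8 x 10^-4 = 1.47e-11.
[OH^-] = sqrt(Kb x [F-]) = sqrt(1.47e-11 x 0.1610) = 1.54e-6 M.
pOH = 5.81, so pH = 14.00 - 5.81 = 8.19.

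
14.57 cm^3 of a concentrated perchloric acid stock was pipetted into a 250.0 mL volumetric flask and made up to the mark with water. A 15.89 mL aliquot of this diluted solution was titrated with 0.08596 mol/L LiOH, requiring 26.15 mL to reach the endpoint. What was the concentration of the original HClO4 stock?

n(LiOH) = 0.08596 x 0.02615 = 0.002248 mol.
n(HClO4) in the aliquot = 0.002248 mol.
[diluted HClO4] = 0.002248 / 0.01589 = 0.1415 M.
Dilution factor = 250.0/14.57 = 17.16, so [stock] = 0.1415 x 17.16 = 2.43 M.

2.43 M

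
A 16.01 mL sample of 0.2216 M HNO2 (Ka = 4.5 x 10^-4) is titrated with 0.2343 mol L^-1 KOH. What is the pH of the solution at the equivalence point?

n(HNO2) = 0.2216 x 0.01601 = 0.003548 mol; V(KOH) at equivalence = 0.003548/0.2343 = 0.01514 L.
At equivalence all the acid is converted to NO2-; total volume = 0.01601 + 0.01514 = 0.03115 L, so [NO2-] = 0.003548/0.03115 = 0.1139 M.
Kb = Kw/Ka = 1.0e-14 / 4.5 x 10^-4 = 2.22e-11.
[OH^-] = sqrt(Kb x [NO2-]) = sqrt(2.22e-11 x 0.1139) = 1.59e-6 M.
pOH = 5.80, so pH = 14.00 - 5.80 = 8.20.

8.20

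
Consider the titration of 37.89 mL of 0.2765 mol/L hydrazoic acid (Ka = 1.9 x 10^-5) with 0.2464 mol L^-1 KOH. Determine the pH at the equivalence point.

8.92

n(HN3) = 0.2765 x 0.03789 = 0.01048 mol; V(KOH) at equivalence = 0.01048/0.2464 = 0.04252 L.
At equivalence all the acid is converted to N3-; total volume = 0.03789 + 0.04252 = 0.08041 L, so [N3-] = 0.01048/0.08041 = 0.1303 M.
Kb = Kw/Ka = 1.0e-14 / 1.9 x 10^-5 = 5.26e-10.
[OH^-] = sqrt(Kb x [N3-]) = sqrt(5.26e-10 x 0.1303) = 8.28e-6 M.
pOH = 5.08, so pH = 14.00 - 5.08 = 8.92.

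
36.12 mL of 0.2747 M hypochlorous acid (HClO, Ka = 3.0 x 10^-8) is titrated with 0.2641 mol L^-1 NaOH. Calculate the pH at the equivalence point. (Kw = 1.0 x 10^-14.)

10.33

n(HClO) = 0.2747 x 0.03612 = 0.009922 mol; V(NaOH) at equivalence = 0.009922/0.2641 = 0.03757 L.
At equivalence all the acid is converted to ClO-; total volume = 0.03612 + 0.03757 = 0.07369 L, so [ClO-] = 0.009922/0.07369 = 0.1346 M.
Kb = Kw/Ka = 1.0e-14 / 3.0 x 10^-8 = 3.33e-7.
[OH^-] = sqrt(Kb x [ClO-]) = sqrt(3.33e-7 x 0.1346) = 0.000212 M.
pOH = 3.67, so pH = 14.00 - 3.67 = 10.33.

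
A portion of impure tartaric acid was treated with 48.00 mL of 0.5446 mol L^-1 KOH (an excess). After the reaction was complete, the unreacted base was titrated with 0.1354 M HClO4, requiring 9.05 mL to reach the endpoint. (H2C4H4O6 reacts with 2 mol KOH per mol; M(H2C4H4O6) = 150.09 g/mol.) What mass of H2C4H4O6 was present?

1.87 g

Total n(KOH) added = 0.5446 x 0.04800 = 0.02614 mol.
n(HClO4) used = 0.1354 x 0.009050 = 0.001225 mol, which equals the excess n(KOH).
So n(KOH) consumed by the sample = 0.02614 - 0.001225 = 0.02492 mol.
n(H2C4H4O6) = 0.02492 / 2 = 0.01246 mol.
mass = 0.01246 mol x 150.09 g/mol = 1.87 g.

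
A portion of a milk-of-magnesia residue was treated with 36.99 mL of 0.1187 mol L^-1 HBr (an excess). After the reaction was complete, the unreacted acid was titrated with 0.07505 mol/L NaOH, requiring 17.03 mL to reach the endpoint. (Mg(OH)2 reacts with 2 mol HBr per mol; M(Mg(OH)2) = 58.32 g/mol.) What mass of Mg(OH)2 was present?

0.0908 g

Total n(HBr) added = 0.1187 x 0.03699 = 0.004391 mol.
n(NaOH) used = 0.07505 x 0.01703 = 0.001278 mol, which equals the excess n(HBr).
So n(HBr) consumed by the sample = 0.004391 - 0.001278 = 0.003113 mol.
n(Mg(OH)2) = 0.003113 / 2 = 0.001556 mol.
mass = 0.001556 mol x 58.32 g/mol = 0.0908 g.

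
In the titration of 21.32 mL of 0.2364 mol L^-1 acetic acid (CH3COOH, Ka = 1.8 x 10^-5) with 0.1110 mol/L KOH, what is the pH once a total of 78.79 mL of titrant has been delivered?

12.57

n(acid) = 0.2364 x 0.02132 = 0.005040 mol; n(KOH) added = 0.1110 x 0.07879 = 0.008746 mol.
Base is in excess by 0.008746 - 0.005040 = 0.003706 mol in a total volume of 0.1001 L.
[OH^-] = 0.003706/0.1001 = 0.03702 M, so pOH = 1.43 and pH = 14.00 - 1.43 = 12.57.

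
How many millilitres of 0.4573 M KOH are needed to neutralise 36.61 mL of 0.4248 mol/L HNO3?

n(HNO3) = 0.4248 mol/L x 0.03661 L = 0.01555 mol.
At equivalence n(KOH) = n(HNO3) = 0.01555 mol.
V(KOH) = 0.01555 / 0.4573 = 0.03401 L = 34.0 mL.

34.0 mL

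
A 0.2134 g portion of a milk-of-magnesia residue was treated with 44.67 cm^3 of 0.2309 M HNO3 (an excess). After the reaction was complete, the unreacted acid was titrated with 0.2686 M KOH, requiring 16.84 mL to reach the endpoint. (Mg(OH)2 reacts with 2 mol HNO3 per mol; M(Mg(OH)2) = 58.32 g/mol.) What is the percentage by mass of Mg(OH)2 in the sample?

79.1%

Total n(HNO3) added = 0.2309 x 0.04467 = 0.01031 mol.
n(KOH) used = 0.2686 x 0.01684 = 0.004523 mol, which equals the excess n(HNO3).
So n(HNO3) consumed by the sample = 0.01031 - 0.004523 = 0.005791 mol.
n(Mg(OH)2) = 0.005791 / 2 = 0.002896 mol.
mass Mg(OH)2 = 0.002896 x 58.32 = 0.1689 g, so %Mg(OH)2 = 0.1689/0.2134 x 100 = 79.1%.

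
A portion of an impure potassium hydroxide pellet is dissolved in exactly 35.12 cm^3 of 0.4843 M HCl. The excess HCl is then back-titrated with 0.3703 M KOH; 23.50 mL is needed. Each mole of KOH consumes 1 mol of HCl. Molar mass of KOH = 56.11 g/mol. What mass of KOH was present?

0.466 g

Total n(HCl) added = 0.4843 x 0.03512 = 0.01701 mol.
n(KOH) used = 0.3703 x 0.02350 = 0.008702 mol, which equals the excess n(HCl).
So n(HCl) consumed by the sample = 0.01701 - 0.008702 = 0.008307 mol.
n(KOH) = 0.008307 / 1 = 0.008307 mol.
mass = 0.008307 mol x 56.11 g/mol = 0.466 g.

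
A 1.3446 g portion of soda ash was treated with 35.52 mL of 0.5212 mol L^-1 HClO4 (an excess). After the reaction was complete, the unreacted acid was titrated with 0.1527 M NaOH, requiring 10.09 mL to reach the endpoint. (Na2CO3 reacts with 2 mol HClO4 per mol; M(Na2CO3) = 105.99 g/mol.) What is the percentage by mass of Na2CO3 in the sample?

Total n(HClO4) added = 0.5212 x 0.03552 = 0.01851 mol.
n(NaOH) used = 0.1527 x 0.01009 = 0.001541 mol, which equals the excess n(HClO4).
So n(HClO4) consumed by the sample = 0.01851 - 0.001541 = 0.01697 mol.
n(Na2CO3) = 0.01697 / 2 = 0.008486 mol.
mass Na2CO3 = 0.008486 x 105.99 = 0.8994 g, so %Na2CO3 = 0.8994/1.3446 x 100 = 66.9%.

66.9%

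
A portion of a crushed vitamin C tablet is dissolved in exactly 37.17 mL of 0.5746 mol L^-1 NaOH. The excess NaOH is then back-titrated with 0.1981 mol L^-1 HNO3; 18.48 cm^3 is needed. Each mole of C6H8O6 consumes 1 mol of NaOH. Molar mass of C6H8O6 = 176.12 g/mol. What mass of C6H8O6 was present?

3.12 g

Total n(NaOH) added = 0.5746 x 0.03717 = 0.02136 mol.
n(HNO3) used = 0.1981 x 0.01848 = 0.003661 mol, which equals the excess n(NaOH).
So n(NaOH) consumed by the sample = 0.02136 - 0.003661 = 0.01770 mol.
n(C6H8O6) = 0.01770 / 1 = 0.01770 mol.
mass = 0.01770 mol x 176.12 g/mol = 3.12 g.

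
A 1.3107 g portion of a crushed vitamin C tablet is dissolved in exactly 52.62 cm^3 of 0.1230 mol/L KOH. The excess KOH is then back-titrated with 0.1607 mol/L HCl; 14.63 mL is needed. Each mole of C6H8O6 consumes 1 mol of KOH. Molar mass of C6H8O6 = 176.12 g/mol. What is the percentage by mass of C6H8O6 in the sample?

55.4%

Total n(KOH) added = 0.1230 x 0.05262 = 0.006472 mol.
n(HCl) used = 0.1607 x 0.01463 = 0.002351 mol, which equals the excess n(KOH).
So n(KOH) consumed by the sample = 0.006472 - 0.002351 = 0.004121 mol.
n(C6H8O6) = 0.004121 / 1 = 0.004121 mol.
mass C6H8O6 = 0.004121 x 176.12 = 0.7258 g, so %C6H8O6 = 0.7258/1.3107 x 100 = 55.4%.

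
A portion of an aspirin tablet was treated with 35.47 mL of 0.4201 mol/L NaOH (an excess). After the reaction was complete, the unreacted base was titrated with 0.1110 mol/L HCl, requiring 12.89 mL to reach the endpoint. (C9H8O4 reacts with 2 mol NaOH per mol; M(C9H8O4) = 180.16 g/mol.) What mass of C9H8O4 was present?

Total n(NaOH) added = 0.4201 x 0.03547 = 0.01490 mol.
n(HCl) used = 0.1110 x 0.01289 = 0.001431 mol, which equals the excess n(NaOH).
So n(NaOH) consumed by the sample = 0.01490 - 0.001431 = 0.01347 mol.
n(C9H8O4) = 0.01347 / 2 = 0.006735 mol.
mass = 0.006735 mol x 180.16 g/mol = 1.21 g.

1.21 g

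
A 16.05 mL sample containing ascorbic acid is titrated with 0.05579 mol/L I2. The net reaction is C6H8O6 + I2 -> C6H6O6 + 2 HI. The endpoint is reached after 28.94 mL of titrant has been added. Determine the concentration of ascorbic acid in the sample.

n(I2) = 0.05579 x 0.02894 = 0.001615 mol.
From the balanced equation, 1 mol I2 reacts with 1 mol ascorbic acid, so n(ascorbic acid) = 0.001615 x 1/1 = 0.001615 mol.
[ascorbic acid] = 0.001615 / 0.01605 L = 0.101 M.

0.101 M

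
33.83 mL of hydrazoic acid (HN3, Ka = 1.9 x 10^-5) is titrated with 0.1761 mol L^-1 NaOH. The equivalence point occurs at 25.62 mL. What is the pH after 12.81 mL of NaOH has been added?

4.72

12.81 mL is exactly half the equivalence volume (25.62/2), i.e. the half-equivalence point.
There, n(HA) = n(A^-), so pH = pKa = -log(1.9 x 10^-5) = 4.72.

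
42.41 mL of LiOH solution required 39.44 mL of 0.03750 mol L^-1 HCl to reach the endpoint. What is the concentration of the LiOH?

n(HCl) delivered = 0.03750 x 0.03944 = 0.001479 mol.
For a 1:1 reaction, n(LiOH) = 0.001479 mol.
[LiOH] = 0.001479 mol / 0.04241 L = 0.0349 M.

0.0349 M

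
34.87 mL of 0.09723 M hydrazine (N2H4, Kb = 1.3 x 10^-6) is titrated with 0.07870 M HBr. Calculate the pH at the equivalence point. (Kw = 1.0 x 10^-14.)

n(N2H4) = 0.09723 x 0.03487 = 0.003390 mol; V(HBr) at equivalence = 0.003390/0.07870 = 0.04308 L.
At equivalence the base is fully converted to N2H5+; total volume = 0.07795 L, so [N2H5+] = 0.003390/0.07795 = 0.04349 M.
Ka(N2H5+) = Kw/Kb = 1.0e-14 / 1.3 x 10^-6 = 7.69e-9.
[H^+] = sqrt(Ka x [N2H5+]) = sqrt(7.69e-9 x 0.04349) = 1.83e-5 M.
pH = -log(1.83e-5) = 4.74.

4.74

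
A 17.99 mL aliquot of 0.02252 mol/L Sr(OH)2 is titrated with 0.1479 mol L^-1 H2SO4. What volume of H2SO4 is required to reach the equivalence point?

n(Sr(OH)2) = 0.02252 mol/L x 0.01799 L = 0.0004051 mol.
At equivalence n(H2SO4) = n(Sr(OH)2) = 0.0004051 mol.
V(H2SO4) = 0.0004051 / 0.1479 = 0.002739 L = 2.74 mL.

2.74 mL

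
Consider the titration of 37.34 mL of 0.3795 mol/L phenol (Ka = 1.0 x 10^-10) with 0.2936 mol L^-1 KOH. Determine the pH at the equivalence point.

11.61

n(C6H5OH) = 0.3795 x 0.03734 = 0.01417 mol; V(KOH) at equivalence = 0.01417/0.2936 = 0.04826 L.
At equivalence all the acid is converted to C6H5O-; total volume = 0.03734 + 0.04826 = 0.08560 L, so [C6H5O-] = 0.01417/0.08560 = 0.1655 M.
Kb = Kw/Ka = 1.0e-14 / 1.0 x 10^-10 = 0.000100.
[OH^-] = sqrt(Kb x [C6H5O-]) = sqrt(0.000100 x 0.1655) = 0.00407 M.
pOH = 2.39, so pH = 14.00 - 2.39 = 11.61.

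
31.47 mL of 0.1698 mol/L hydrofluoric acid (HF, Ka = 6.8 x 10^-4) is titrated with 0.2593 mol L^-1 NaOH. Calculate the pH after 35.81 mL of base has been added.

n(acid) = 0.1698 x 0.03147 = 0.005344 mol; n(NaOH) added = 0.2593 x 0.03581 = 0.009286 mol.
Base is in excess by 0.009286 - 0.005344 = 0.003942 mol in a total volume of 0.06728 L.
[OH^-] = 0.003942/0.06728 = 0.05859 M, so pOH = 1.23 and pH = 14.00 - 1.23 = 12.77.

12.77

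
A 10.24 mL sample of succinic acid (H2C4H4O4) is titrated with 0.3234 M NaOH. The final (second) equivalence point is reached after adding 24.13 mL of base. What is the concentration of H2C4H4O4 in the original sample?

0.381 M

n(NaOH) = 0.3234 x 0.02413 = 0.007804 mol.
At the final (second) equivalence point, 2 mol OH^- react per mol H2C4H4O4, so n(H2C4H4O4) = 0.007804 / 2 = 0.003902 mol.
[H2C4H4O4] = 0.003902 / 0.01024 L = 0.381 M.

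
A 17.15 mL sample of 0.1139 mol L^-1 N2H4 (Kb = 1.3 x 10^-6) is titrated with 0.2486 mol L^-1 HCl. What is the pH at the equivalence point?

4.61

n(N2H4) = 0.1139 x 0.01715 = 0.001953 mol; V(HCl) at equivalence = 0.001953/0.2486 = 0.007858 L.
At equivalence the base is fully converted to N2H5+; total volume = 0.02501 L, so [N2H5+] = 0.001953/0.02501 = 0.07811 M.
Ka(N2H5+) = Kw/Kb = 1.0e-14 / 1.3 x 10^-6 = 7.69e-9.
[H^+] = sqrt(Ka x [N2H5+]) = sqrt(7.69e-9 x 0.07811) = 2.45e-5 M.
pH = -log(2.45e-5) = 4.61.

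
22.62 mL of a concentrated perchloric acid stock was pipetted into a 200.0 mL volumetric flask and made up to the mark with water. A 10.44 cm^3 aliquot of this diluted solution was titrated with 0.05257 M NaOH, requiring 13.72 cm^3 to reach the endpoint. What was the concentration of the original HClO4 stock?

n(NaOH) = 0.05257 x 0.01372 = 0.0007213 mol.
n(HClO4) in the aliquot = 0.0007213 mol.
[diluted HClO4] = 0.0007213 / 0.01044 = 0.06909 M.
Dilution factor = 200.0/22.62 = 8.842, so [stock] = 0.06909 x 8.842 = 0.611 M.

0.611 M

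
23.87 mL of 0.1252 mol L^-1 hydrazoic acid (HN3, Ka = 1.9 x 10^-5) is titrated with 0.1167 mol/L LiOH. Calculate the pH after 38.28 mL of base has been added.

12.38

n(acid) = 0.1252 x 0.02387 = 0.002989 mol; n(LiOH) added = 0.1167 x 0.03828 = 0.004467 mol.
Base is in excess by 0.004467 - 0.002989 = 0.001479 mol in a total volume of 0.06215 L.
[OH^-] = 0.001479/0.06215 = 0.02379 M, so pOH = 1.62 and pH = 14.00 - 1.62 = 12.38.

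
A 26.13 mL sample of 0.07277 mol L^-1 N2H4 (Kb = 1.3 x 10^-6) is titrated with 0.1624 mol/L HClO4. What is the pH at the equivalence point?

n(N2H4) = 0.07277 x 0.02613 = 0.001901 mol; V(HClO4) at equivalence = 0.001901/0.1624 = 0.01171 L.
At equivalence the base is fully converted to N2H5+; total volume = 0.03784 L, so [N2H5+] = 0.001901/0.03784 = 0.05025 M.
Ka(N2H5+) = Kw/Kb = 1.0e-14 / 1.3 x 10^-6 = 7.69e-9.
[H^+] = sqrt(Ka x [N2H5+]) = sqrt(7.69e-9 x 0.05025) = 1.97e-5 M.
pH = -log(1.97e-5) = 4.71.

4.71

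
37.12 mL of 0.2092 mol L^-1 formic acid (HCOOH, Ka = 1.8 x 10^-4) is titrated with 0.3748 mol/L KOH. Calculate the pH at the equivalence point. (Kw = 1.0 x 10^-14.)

8.44

n(HCOOH) = 0.2092 x 0.03712 = 0.007766 mol; V(KOH) at equivalence = 0.007766/0.3748 = 0.02072 L.
At equivalence all the acid is converted to HCOO-; total volume = 0.03712 + 0.02072 = 0.05784 L, so [HCOO-] = 0.007766/0.05784 = 0.1343 M.
Kb = Kw/Ka = 1.0e-14 / 1.8 x 10^-4 = 5.56e-11.
[OH^-] = sqrt(Kb x [HCOO-]) = sqrt(5.56e-11 x 0.1343) = 2.73e-6 M.
pOH = 5.56, so pH = 14.00 - 5.56 = 8.44.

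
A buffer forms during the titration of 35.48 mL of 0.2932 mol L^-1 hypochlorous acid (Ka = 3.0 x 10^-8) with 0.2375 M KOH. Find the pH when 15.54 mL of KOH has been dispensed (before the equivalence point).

Initial n(HClO) = 0.2932 x 0.03548 = 0.01040 mol.
n(KOH) added = 0.2375 x 0.01554 = 0.003691 mol, converting that many moles of HClO to ClO-.
Remaining n(HClO) = 0.006712 mol; n(ClO-) = 0.003691 mol.
By Henderson-Hasselbalch, pH = pKa + log([A^-]/[HA]) = 7.52 + log(0.003691/0.006712) = 7.52 + (-0.26) = 7.26.

7.26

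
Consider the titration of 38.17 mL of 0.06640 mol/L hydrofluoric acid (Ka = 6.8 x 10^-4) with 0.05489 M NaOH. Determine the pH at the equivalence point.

n(HF) = 0.06640 x 0.03817 = 0.002534 mol; V(NaOH) at equivalence = 0.002534/0.05489 = 0.04617 L.
At equivalence all the acid is converted to F-; total volume = 0.03817 + 0.04617 = 0.08434 L, so [F-] = 0.002534/0.08434 = 0.03005 M.
Kb = Kw/Ka = 1.0e-14 / 6.8 x 10^-4 = 1.47e-11.
[OH^-] = sqrt(Kb x [F-]) = sqrt(1.47e-11 x 0.03005) = 6.65e-7 M.
pOH = 6.18, so pH = 14.00 - 6.18 = 7.82.

7.82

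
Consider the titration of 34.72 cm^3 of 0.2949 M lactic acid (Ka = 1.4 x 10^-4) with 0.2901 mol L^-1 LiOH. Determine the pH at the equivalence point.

n(HC3H5O3) = 0.2949 x 0.03472 = 0.01024 mol; V(LiOH) at equivalence = 0.01024/0.2901 = 0.03529 L.
At equivalence all the acid is converted to C3H5O3-; total volume = 0.03472 + 0.03529 = 0.07001 L, so [C3H5O3-] = 0.01024/0.07001 = 0.1462 M.
Kb = Kw/Ka = 1.0e-14 / 1.4 x 10^-4 = 7.14e-11.
[OH^-] = sqrt(Kb x [C3H5O3-]) = sqrt(7.14e-11 x 0.1462) = 3.23e-6 M.
pOH = 5.49, so pH = 14.00 - 5.49 = 8.51.

8.51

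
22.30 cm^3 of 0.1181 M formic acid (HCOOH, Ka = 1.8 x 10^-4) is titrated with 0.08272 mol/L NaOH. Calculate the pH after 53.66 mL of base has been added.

n(acid) = 0.1181 x 0.02230 = 0.002634 mol; n(NaOH) added = 0.08272 x 0.05366 = 0.004439 mol.
Base is in excess by 0.004439 - 0.002634 = 0.001805 mol in a total volume of 0.07596 L.
[OH^-] = 0.001805/0.07596 = 0.02376 M, so pOH = 1.62 and pH = 14.00 - 1.62 = 12.38.

12.38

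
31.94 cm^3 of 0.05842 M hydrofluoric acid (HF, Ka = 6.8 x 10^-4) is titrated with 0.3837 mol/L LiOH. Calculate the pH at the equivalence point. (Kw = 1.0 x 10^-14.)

n(HF) = 0.05842 x 0.03194 = 0.001866 mol; V(LiOH) at equivalence = 0.001866/0.3837 = 0.004863 L.
At equivalence all the acid is converted to F-; total volume = 0.03194 + 0.004863 = 0.03680 L, so [F-] = 0.001866/0.03680 = 0.05070 M.
Kb = Kw/Ka = 1.0e-14 / 6.8 x 10^-4 = 1.47e-11.
[OH^-] = sqrt(Kb x [F-]) = sqrt(1.47e-11 x 0.05070) = 8.63e-7 M.
pOH = 6.06, so pH = 14.00 - 6.06 = 7.94.

7.94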